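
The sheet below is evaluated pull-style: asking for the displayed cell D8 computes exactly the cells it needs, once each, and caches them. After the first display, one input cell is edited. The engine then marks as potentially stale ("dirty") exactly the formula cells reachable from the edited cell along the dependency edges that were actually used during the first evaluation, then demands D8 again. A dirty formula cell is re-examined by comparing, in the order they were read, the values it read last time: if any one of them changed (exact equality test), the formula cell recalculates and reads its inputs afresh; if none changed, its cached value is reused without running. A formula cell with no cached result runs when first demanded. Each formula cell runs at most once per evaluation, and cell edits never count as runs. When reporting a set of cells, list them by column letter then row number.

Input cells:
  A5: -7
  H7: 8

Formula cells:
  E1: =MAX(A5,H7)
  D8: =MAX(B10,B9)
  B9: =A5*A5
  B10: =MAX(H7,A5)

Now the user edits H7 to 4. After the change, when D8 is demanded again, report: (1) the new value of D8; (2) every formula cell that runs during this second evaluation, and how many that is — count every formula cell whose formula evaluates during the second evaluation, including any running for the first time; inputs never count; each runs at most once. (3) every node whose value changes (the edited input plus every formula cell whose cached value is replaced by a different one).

Demanding D8 again yields 49.
2 formula cells run: B10, D8.
The nodes whose values change: B10, H7.

First demand of the output computes:
  B9 = -7 * -7 = 49
  B10 = MAX(8, -7) = 8
  D8 = MAX(8, 49) = 49

After the edit, cleaning proceeds:
  B10: a read changed (H7 8->4) — executes, giving 4.
  D8: a read changed (B10 8->4) — executes, giving 49 — identical to its old value.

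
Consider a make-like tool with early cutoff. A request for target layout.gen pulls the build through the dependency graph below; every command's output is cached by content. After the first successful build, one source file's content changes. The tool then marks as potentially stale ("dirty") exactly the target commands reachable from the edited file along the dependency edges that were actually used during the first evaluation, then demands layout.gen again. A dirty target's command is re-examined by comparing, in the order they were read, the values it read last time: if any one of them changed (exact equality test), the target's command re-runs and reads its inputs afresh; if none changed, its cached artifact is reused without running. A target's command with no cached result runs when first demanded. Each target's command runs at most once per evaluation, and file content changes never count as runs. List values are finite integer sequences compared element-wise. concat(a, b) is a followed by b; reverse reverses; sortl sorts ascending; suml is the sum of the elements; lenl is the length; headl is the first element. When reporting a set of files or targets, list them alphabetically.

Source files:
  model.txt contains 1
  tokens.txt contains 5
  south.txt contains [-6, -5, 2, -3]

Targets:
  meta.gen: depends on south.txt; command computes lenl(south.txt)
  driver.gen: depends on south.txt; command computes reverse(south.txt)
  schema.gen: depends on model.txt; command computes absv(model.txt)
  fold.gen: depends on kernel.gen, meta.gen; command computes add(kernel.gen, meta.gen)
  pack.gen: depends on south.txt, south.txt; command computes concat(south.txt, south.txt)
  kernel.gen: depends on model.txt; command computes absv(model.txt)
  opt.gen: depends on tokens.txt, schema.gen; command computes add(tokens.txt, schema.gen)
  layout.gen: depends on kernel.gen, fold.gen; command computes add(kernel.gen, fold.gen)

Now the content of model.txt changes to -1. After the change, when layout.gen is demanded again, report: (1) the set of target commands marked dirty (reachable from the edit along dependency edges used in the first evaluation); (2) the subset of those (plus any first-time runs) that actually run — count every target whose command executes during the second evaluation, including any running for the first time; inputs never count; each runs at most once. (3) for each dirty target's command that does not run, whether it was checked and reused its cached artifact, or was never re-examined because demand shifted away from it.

The edit dirties: fold.gen, kernel.gen, layout.gen.
1 target commands run: kernel.gen.
Cache hits after checking: fold.gen, layout.gen.
Note the absorption at kernel.gen: it re-runs yet its value is the same, leaving the output's value untouched.

First demand of the output computes:
  kernel.gen = absv(1) = 1
  meta.gen = lenl([-6, -5, 2, -3]) = 4
  fold.gen = add(1, 4) = 5
  layout.gen = add(1, 5) = 6

After the edit, cleaning proceeds:
  kernel.gen: a read changed (model.txt 1->-1) — executes, giving 1 — identical to its old value.
  fold.gen: dirty, but its reads are unchanged (kernel.gen unchanged, meta.gen unchanged); cached 5 stands.
  layout.gen: dirty, but its reads are unchanged (kernel.gen unchanged, fold.gen unchanged); cached 6 stands.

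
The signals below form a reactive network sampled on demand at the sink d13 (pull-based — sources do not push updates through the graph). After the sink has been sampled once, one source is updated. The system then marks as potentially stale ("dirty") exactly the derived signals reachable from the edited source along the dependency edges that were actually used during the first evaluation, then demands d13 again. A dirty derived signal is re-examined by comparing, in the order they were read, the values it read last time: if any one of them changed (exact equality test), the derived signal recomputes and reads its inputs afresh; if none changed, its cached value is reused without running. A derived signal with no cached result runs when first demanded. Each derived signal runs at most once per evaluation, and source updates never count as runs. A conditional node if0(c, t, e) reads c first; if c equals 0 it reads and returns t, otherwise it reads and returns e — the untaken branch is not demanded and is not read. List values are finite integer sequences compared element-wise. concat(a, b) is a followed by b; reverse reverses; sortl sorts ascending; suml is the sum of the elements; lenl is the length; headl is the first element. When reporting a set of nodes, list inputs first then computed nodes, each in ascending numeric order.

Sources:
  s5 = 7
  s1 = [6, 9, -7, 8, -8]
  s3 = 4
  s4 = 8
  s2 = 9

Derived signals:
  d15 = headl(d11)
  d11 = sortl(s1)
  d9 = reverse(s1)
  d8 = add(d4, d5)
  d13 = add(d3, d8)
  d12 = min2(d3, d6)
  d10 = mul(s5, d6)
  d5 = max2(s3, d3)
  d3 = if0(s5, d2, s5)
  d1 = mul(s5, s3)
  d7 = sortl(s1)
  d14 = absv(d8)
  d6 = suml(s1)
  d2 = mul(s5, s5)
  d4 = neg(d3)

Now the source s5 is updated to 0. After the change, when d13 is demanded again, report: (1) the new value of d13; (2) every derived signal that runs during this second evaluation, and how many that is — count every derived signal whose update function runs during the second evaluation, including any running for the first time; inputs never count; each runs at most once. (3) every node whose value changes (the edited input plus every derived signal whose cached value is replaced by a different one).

d13 now evaluates to 4.
Run set: d2, d3, d4, d5, d8, d13 (6 run).
Changed values: s5, d3, d4, d5, d8, d13.
The important point: the flipped condition pulls in fresh nodes; d2 runs for the first time.

Initial pass — values computed on the first demand:
  d3 = if0(s5=7 -> else branch s5) = 7
  d4 = neg(7) = -7
  d5 = max2(4, 7) = 7
  d8 = add(-7, 7) = 0
  d13 = add(7, 0) = 7

Second demand — change propagation:
  d2: newly demanded (no cache) — executes and yields 0.
  d3: re-runs because s5 7->0; s5 7->0; new result 0.
  d4: re-runs because d3 7->0; new result 0.
  d5: re-runs because d3 7->0; new result 4.
  d8: re-runs because d4 -7->0; d5 7->4; new result 4.
  d13: re-runs because d3 7->0; d8 0->4; new result 4.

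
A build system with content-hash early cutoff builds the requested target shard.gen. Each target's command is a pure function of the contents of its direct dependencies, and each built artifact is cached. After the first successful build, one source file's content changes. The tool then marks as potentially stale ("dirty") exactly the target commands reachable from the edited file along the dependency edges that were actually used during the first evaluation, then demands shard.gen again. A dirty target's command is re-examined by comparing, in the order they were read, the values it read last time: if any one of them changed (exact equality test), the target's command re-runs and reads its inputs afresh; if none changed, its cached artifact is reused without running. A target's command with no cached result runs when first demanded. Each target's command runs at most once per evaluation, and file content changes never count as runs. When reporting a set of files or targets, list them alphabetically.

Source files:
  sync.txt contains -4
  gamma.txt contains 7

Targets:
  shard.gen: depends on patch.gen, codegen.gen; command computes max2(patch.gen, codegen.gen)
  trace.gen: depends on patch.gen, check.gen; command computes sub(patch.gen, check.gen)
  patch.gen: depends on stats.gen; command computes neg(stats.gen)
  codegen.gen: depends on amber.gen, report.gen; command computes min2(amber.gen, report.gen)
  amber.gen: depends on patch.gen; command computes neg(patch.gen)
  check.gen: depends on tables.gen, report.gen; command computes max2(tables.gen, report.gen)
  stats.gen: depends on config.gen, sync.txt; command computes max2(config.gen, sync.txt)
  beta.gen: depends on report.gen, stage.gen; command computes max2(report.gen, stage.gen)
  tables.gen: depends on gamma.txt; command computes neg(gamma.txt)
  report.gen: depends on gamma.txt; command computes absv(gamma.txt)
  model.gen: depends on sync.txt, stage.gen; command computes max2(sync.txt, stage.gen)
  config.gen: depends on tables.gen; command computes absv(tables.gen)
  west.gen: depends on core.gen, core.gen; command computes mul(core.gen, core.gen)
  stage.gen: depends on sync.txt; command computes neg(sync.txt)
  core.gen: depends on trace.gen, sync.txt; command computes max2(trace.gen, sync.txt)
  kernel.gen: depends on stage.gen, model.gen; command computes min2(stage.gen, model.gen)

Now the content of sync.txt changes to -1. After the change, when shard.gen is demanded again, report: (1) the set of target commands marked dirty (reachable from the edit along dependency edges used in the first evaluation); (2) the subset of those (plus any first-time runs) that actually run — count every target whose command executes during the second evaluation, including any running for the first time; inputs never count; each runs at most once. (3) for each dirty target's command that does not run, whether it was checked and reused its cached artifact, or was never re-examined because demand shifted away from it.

Marked dirty: amber.gen, codegen.gen, patch.gen, shard.gen, stats.gen.
Target commands that run: stats.gen — 1 in total.
Checked but reused from cache: amber.gen, codegen.gen, patch.gen, shard.gen.
Key observation: the change is absorbed at stats.gen — it re-runs but produces the same value, and the output's value is unchanged.

First evaluation (everything demanded from the output):
  report.gen = absv(7) = 7
  tables.gen = neg(7) = -7
  config.gen = absv(-7) = 7
  stats.gen = max2(7, -4) = 7
  patch.gen = neg(7) = -7
  amber.gen = neg(-7) = 7
  codegen.gen = min2(7, 7) = 7
  shard.gen = max2(-7, 7) = 7

Propagation after the edit:
  stats.gen: runs — sync.txt -4->-1; result 7 (same value as before).
  patch.gen: checked — values it read are unchanged (stats.gen unchanged); reused cached -7 without running.
  amber.gen: checked — values it read are unchanged (patch.gen unchanged); reused cached 7 without running.
  codegen.gen: checked — values it read are unchanged (amber.gen unchanged, report.gen unchanged); reused cached 7 without running.
  shard.gen: checked — values it read are unchanged (patch.gen unchanged, codegen.gen unchanged); reused cached 7 without running.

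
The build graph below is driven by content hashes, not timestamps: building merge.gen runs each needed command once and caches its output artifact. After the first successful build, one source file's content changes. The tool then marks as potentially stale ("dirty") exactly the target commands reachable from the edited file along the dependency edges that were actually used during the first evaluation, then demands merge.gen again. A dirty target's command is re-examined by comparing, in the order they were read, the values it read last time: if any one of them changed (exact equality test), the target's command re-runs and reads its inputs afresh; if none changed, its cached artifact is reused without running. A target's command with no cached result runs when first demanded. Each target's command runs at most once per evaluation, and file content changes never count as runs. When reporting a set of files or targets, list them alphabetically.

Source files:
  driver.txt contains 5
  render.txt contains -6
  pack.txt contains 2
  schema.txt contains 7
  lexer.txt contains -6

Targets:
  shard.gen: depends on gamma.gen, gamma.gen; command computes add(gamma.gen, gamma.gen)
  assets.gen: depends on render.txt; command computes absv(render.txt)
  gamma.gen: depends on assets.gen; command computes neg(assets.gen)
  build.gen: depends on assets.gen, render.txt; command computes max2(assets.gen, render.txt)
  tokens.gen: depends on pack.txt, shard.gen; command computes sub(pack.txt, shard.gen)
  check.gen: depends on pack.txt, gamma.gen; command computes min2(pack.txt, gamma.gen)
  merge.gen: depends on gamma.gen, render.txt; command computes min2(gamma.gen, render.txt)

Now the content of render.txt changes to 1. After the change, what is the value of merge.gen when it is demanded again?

merge.gen now evaluates to -1.

Initial pass — values computed on the first demand:
  assets.gen = absv(-6) = 6
  gamma.gen = neg(6) = -6
  merge.gen = min2(-6, -6) = -6

Second demand — change propagation:
  assets.gen: re-runs because render.txt -6->1; new result 1.
  gamma.gen: re-runs because assets.gen 6->1; new result -1.
  merge.gen: re-runs because gamma.gen -6->-1; render.txt -6->1; new result -1.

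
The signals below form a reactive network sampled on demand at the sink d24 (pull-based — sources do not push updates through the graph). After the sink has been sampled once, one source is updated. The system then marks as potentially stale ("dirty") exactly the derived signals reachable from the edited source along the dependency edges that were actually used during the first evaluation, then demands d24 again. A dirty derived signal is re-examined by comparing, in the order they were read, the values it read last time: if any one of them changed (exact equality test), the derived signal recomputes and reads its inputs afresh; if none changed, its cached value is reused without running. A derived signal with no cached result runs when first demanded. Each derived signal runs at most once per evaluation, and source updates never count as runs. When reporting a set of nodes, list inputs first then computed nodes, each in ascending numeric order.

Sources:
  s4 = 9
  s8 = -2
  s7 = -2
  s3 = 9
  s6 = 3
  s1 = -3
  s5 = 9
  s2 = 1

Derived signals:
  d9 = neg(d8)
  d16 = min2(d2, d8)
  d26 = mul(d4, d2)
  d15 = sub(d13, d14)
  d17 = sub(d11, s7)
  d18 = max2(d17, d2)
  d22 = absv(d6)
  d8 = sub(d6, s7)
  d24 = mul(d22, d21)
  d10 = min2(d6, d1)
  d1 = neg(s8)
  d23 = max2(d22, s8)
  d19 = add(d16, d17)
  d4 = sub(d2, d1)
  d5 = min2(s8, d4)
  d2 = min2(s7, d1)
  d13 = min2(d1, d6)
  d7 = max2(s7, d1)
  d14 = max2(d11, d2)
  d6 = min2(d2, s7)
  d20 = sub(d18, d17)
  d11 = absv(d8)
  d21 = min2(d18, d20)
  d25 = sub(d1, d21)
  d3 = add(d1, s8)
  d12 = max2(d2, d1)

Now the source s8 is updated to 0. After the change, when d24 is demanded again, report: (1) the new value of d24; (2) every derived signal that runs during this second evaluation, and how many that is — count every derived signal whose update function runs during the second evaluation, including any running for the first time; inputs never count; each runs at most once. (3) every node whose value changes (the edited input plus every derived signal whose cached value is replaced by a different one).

d24 now evaluates to 0.
Run set: d1, d2 (2 run).
Changed values: s8, d1.
The important point: d2 recomputes to an identical value, and the output ends up unchanged.

Initial pass — values computed on the first demand:
  d1 = neg(-2) = 2
  d2 = min2(-2, 2) = -2
  d6 = min2(-2, -2) = -2
  d8 = sub(-2, -2) = 0
  d11 = absv(0) = 0
  d17 = sub(0, -2) = 2
  d18 = max2(2, -2) = 2
  d20 = sub(2, 2) = 0
  d21 = min2(2, 0) = 0
  d22 = absv(-2) = 2
  d24 = mul(2, 0) = 0

Second demand — change propagation:
  d1: re-runs because s8 -2->0; new result 0.
  d2: re-runs because d1 2->0; new result -2 (unchanged).
  d6: re-examined; everything it read last time is the same (d2 unchanged, s7 unchanged) — cache -2 kept, no run.
  d8: re-examined; everything it read last time is the same (d6 unchanged, s7 unchanged) — cache 0 kept, no run.
  d11: re-examined; everything it read last time is the same (d8 unchanged) — cache 0 kept, no run.
  d17: re-examined; everything it read last time is the same (d11 unchanged, s7 unchanged) — cache 2 kept, no run.
  d18: re-examined; everything it read last time is the same (d17 unchanged, d2 unchanged) — cache 2 kept, no run.
  d20: re-examined; everything it read last time is the same (d18 unchanged, d17 unchanged) — cache 0 kept, no run.
  d21: re-examined; everything it read last time is the same (d18 unchanged, d20 unchanged) — cache 0 kept, no run.
  d22: re-examined; everything it read last time is the same (d6 unchanged) — cache 2 kept, no run.
  d24: re-examined; everything it read last time is the same (d22 unchanged, d21 unchanged) — cache 0 kept, no run.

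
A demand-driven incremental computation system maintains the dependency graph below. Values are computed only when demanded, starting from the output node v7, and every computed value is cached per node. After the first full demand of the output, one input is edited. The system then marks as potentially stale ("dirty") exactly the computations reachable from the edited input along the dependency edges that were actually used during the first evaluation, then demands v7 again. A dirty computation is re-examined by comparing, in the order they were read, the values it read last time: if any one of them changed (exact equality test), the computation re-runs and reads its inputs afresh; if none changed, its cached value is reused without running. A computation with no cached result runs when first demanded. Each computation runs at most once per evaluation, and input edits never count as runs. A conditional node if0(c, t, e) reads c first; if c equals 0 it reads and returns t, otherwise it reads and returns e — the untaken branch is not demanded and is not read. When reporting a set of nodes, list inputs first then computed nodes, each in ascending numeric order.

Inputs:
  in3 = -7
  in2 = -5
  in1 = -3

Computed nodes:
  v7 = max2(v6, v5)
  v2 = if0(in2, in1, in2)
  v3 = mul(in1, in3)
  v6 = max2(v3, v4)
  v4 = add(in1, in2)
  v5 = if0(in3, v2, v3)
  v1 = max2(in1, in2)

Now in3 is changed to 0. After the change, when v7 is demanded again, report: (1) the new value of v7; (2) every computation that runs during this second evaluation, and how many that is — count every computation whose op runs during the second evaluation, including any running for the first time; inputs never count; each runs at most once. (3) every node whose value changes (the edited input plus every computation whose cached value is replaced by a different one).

New value of v7: 0.
Computations that run: v2, v3, v5, v6, v7 — 5 in total.
Values that change: in3, v3, v5, v6, v7.
Key observation: a condition flipped, so demand reaches new nodes — v2 runs for the first time.

First evaluation (everything demanded from the output):
  v3 = mul(-3, -7) = 21
  v4 = add(-3, -5) = -8
  v5 = if0(in3=-7 -> else branch v3) = 21
  v6 = max2(21, -8) = 21
  v7 = max2(21, 21) = 21

Propagation after the edit:
  v2: demanded for the first time — runs, produces -5.
  v3: runs — in3 -7->0; result 0.
  v5: runs — in3 -7->0; v3 21->0; result -5.
  v6: runs — v3 21->0; result 0.
  v7: runs — v6 21->0; v5 21->-5; result 0.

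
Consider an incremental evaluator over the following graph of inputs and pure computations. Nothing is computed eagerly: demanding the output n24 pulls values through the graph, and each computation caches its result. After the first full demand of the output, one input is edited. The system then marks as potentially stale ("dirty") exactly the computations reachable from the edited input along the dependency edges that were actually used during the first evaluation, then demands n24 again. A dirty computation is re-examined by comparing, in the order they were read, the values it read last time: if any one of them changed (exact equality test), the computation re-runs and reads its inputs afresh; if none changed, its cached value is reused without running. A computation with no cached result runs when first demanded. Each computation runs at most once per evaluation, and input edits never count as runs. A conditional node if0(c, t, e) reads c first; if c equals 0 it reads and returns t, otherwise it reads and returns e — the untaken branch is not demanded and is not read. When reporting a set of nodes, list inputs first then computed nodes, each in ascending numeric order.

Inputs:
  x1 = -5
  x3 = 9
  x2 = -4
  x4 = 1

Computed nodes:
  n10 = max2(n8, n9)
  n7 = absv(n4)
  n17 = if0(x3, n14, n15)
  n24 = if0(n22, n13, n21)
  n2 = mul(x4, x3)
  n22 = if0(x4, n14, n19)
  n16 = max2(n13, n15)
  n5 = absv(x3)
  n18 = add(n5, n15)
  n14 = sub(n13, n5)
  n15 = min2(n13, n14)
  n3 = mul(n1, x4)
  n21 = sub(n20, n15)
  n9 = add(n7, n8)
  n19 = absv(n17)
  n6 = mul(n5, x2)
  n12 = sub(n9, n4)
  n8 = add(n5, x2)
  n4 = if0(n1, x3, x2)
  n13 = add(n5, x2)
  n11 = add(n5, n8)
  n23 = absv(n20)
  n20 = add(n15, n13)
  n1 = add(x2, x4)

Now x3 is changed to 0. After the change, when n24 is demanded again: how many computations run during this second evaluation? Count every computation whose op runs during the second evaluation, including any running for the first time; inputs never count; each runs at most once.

Run set: n5, n13, n14, n15, n17, n20, n21, n24 (8 run).
The important point: at n19 every value read last time is unchanged, so the dirty flag clears without a run.

Initial pass — values computed on the first demand:
  n5 = absv(9) = 9
  n13 = add(9, -4) = 5
  n14 = sub(5, 9) = -4
  n15 = min2(5, -4) = -4
  n17 = if0(x3=9 -> else branch n15) = -4
  n19 = absv(-4) = 4
  n20 = add(-4, 5) = 1
  n21 = sub(1, -4) = 5
  n22 = if0(x4=1 -> else branch n19) = 4
  n24 = if0(n22=4 -> else branch n21) = 5

Second demand — change propagation:
  n5: re-runs because x3 9->0; new result 0.
  n13: re-runs because n5 9->0; new result -4.
  n14: re-runs because n13 5->-4; n5 9->0; new result -4 (unchanged).
  n15: re-runs because n13 5->-4; new result -4 (unchanged).
  n17: re-runs because x3 9->0; new result -4 (unchanged).
  n19: re-examined; everything it read last time is the same (n17 unchanged) — cache 4 kept, no run.
  n20: re-runs because n13 5->-4; new result -8.
  n21: re-runs because n20 1->-8; new result -4.
  n22: re-examined; everything it read last time is the same (x4 unchanged, n19 unchanged) — cache 4 kept, no run.
  n24: re-runs because n21 5->-4; new result -4.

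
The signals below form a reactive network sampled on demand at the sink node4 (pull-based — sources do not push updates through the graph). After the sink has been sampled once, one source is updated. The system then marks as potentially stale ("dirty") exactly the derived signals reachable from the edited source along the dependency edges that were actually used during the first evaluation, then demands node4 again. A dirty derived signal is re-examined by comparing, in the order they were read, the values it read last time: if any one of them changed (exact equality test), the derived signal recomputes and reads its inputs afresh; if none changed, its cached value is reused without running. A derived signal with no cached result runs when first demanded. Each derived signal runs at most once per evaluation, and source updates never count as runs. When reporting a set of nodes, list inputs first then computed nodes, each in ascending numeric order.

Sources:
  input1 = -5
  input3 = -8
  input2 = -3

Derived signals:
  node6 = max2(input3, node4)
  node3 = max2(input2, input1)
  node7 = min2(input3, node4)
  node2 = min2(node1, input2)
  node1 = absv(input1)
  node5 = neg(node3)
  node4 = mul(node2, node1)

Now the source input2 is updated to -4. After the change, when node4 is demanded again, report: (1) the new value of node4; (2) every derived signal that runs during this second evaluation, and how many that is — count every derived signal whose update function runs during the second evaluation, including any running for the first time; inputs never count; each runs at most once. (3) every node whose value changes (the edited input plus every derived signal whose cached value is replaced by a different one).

node4 now evaluates to -20.
Run set: node2, node4 (2 run).
Changed values: input2, node2, node4.

Initial pass — values computed on the first demand:
  node1 = absv(-5) = 5
  node2 = min2(5, -3) = -3
  node4 = mul(-3, 5) = -15

Second demand — change propagation:
  node2: re-runs because input2 -3->-4; new result -4.
  node4: re-runs because node2 -3->-4; new result -20.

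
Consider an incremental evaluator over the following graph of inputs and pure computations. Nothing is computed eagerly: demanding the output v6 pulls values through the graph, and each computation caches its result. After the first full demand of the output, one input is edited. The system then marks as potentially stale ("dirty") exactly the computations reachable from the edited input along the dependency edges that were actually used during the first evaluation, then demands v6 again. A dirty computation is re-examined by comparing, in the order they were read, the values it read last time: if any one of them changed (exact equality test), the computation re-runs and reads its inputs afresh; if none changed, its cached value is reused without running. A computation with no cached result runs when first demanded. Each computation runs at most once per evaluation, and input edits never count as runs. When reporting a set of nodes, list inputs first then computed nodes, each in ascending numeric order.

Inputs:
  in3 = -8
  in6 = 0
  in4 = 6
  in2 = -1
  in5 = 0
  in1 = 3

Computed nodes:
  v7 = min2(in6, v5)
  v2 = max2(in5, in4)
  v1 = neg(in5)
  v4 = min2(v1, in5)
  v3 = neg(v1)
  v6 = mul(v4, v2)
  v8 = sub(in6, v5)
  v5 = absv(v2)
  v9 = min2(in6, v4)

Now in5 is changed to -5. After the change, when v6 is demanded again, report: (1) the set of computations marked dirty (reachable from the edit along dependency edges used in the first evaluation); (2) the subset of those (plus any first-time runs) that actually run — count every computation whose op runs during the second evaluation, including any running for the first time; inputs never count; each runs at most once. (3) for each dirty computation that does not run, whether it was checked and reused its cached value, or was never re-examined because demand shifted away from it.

Dirty set: v1, v2, v4, v6.
Run set: v1, v2, v4, v6 (4 run).
All dirty computations ended up running.

Initial pass — values computed on the first demand:
  v1 = neg(0) = 0
  v2 = max2(0, 6) = 6
  v4 = min2(0, 0) = 0
  v6 = mul(0, 6) = 0

Second demand — change propagation:
  v1: re-runs because in5 0->-5; new result 5.
  v2: re-runs because in5 0->-5; new result 6 (unchanged).
  v4: re-runs because v1 0->5; in5 0->-5; new result -5.
  v6: re-runs because v4 0->-5; new result -30.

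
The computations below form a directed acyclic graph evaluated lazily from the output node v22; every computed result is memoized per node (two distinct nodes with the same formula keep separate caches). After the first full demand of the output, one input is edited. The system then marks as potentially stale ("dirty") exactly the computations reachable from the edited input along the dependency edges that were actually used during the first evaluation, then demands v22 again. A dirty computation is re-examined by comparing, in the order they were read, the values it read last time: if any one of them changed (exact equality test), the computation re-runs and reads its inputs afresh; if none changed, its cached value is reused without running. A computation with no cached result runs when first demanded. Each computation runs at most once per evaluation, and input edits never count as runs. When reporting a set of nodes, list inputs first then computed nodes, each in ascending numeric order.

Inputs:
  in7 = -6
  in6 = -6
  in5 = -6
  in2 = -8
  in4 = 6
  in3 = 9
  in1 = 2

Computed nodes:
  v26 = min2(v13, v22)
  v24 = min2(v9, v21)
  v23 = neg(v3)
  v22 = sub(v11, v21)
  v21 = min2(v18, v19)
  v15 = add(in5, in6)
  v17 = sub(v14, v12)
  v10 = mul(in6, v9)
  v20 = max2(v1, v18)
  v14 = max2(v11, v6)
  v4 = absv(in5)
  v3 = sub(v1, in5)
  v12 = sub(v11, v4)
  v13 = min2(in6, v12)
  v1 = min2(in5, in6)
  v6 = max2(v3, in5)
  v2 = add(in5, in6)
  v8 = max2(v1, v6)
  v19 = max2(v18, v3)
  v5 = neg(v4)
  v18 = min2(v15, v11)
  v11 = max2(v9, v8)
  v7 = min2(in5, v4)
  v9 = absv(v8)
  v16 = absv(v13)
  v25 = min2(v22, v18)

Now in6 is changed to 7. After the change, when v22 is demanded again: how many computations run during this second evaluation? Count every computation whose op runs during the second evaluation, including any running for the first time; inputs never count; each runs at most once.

6 computations run: v1, v15, v18, v19, v21, v22.
Note where the cutoff bites: v3 is checked, finds nothing changed, and keeps its cache.

First demand of the output computes:
  v1 = min2(-6, -6) = -6
  v3 = sub(-6, -6) = 0
  v6 = max2(0, -6) = 0
  v8 = max2(-6, 0) = 0
  v9 = absv(0) = 0
  v11 = max2(0, 0) = 0
  v15 = add(-6, -6) = -12
  v18 = min2(-12, 0) = -12
  v19 = max2(-12, 0) = 0
  v21 = min2(-12, 0) = -12
  v22 = sub(0, -12) = 12

After the edit, cleaning proceeds:
  v1: a read changed (in6 -6->7) — executes, giving -6 — identical to its old value.
  v3: dirty, but its reads are unchanged (v1 unchanged, in5 unchanged); cached 0 stands.
  v6: dirty, but its reads are unchanged (v3 unchanged, in5 unchanged); cached 0 stands.
  v8: dirty, but its reads are unchanged (v1 unchanged, v6 unchanged); cached 0 stands.
  v9: dirty, but its reads are unchanged (v8 unchanged); cached 0 stands.
  v11: dirty, but its reads are unchanged (v9 unchanged, v8 unchanged); cached 0 stands.
  v15: a read changed (in6 -6->7) — executes, giving 1.
  v18: a read changed (v15 -12->1) — executes, giving 0.
  v19: a read changed (v18 -12->0) — executes, giving 0 — identical to its old value.
  v21: a read changed (v18 -12->0) — executes, giving 0.
  v22: a read changed (v21 -12->0) — executes, giving 0.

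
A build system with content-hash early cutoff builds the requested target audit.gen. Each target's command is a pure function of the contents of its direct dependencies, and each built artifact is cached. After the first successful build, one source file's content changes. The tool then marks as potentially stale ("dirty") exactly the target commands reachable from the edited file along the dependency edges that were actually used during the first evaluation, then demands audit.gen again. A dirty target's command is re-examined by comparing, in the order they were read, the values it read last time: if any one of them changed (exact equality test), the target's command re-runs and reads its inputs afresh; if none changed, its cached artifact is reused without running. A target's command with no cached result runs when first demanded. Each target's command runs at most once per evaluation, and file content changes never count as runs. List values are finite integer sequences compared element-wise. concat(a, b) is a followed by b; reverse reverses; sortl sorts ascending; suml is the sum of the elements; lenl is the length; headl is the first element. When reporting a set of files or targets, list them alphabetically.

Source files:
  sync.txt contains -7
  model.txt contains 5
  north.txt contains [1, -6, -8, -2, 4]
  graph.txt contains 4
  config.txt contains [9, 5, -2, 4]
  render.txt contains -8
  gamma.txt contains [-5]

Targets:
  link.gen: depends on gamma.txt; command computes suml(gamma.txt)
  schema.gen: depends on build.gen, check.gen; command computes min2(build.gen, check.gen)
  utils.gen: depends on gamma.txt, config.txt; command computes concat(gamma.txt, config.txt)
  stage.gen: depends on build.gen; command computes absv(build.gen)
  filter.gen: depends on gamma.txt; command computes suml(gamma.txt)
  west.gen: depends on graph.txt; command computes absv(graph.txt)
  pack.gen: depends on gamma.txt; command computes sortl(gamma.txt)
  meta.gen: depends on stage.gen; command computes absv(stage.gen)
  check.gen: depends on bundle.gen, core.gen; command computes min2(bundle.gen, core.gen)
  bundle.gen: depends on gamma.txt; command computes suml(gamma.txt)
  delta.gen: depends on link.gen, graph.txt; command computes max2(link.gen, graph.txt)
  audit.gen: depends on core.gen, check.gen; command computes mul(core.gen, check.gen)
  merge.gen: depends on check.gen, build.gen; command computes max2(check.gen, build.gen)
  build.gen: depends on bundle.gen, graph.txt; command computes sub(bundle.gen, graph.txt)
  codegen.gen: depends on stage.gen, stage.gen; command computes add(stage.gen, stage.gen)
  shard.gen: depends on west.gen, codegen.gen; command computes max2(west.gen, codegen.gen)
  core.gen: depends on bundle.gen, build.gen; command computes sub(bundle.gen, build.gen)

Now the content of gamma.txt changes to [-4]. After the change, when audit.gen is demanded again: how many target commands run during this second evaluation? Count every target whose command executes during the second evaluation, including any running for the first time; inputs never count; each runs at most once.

Target commands that run: audit.gen, build.gen, bundle.gen, check.gen, core.gen — 5 in total.

First evaluation (everything demanded from the output):
  bundle.gen = suml([-5]) = -5
  build.gen = sub(-5, 4) = -9
  core.gen = sub(-5, -9) = 4
  check.gen = min2(-5, 4) = -5
  audit.gen = mul(4, -5) = -20

Propagation after the edit:
  bundle.gen: runs — gamma.txt [-5]->[-4]; result -4.
  build.gen: runs — bundle.gen -5->-4; result -8.
  core.gen: runs — bundle.gen -5->-4; build.gen -9->-8; result 4 (same value as before).
  check.gen: runs — bundle.gen -5->-4; result -4.
  audit.gen: runs — check.gen -5->-4; result -16.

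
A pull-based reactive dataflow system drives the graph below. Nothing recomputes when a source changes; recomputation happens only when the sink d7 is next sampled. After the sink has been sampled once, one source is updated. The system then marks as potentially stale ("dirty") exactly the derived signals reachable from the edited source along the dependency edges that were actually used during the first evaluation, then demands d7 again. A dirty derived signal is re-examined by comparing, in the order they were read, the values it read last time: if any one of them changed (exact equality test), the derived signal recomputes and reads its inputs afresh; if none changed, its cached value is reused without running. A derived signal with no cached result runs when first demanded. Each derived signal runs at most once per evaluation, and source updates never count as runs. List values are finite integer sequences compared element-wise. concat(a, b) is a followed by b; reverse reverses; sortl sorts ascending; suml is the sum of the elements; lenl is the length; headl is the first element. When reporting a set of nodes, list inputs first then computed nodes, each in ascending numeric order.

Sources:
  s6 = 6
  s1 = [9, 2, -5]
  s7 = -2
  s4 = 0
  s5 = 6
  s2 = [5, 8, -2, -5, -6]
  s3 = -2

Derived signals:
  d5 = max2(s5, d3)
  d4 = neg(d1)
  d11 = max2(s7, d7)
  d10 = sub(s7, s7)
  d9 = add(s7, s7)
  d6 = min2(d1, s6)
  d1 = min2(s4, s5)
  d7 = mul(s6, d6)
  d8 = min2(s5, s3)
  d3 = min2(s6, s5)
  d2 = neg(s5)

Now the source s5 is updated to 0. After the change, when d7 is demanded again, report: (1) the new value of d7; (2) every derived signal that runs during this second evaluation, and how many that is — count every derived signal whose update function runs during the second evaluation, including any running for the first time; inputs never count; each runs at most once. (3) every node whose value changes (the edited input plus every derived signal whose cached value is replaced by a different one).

New value of d7: 0.
Derived signals that run: d1 — 1 in total.
Values that change: s5.
Key observation: the change is absorbed at d1 — it re-runs but produces the same value, and the output's value is unchanged.

First evaluation (everything demanded from the output):
  d1 = min2(0, 6) = 0
  d6 = min2(0, 6) = 0
  d7 = mul(6, 0) = 0

Propagation after the edit:
  d1: runs — s5 6->0; result 0 (same value as before).
  d6: checked — values it read are unchanged (d1 unchanged, s6 unchanged); reused cached 0 without running.
  d7: checked — values it read are unchanged (s6 unchanged, d6 unchanged); reused cached 0 without running.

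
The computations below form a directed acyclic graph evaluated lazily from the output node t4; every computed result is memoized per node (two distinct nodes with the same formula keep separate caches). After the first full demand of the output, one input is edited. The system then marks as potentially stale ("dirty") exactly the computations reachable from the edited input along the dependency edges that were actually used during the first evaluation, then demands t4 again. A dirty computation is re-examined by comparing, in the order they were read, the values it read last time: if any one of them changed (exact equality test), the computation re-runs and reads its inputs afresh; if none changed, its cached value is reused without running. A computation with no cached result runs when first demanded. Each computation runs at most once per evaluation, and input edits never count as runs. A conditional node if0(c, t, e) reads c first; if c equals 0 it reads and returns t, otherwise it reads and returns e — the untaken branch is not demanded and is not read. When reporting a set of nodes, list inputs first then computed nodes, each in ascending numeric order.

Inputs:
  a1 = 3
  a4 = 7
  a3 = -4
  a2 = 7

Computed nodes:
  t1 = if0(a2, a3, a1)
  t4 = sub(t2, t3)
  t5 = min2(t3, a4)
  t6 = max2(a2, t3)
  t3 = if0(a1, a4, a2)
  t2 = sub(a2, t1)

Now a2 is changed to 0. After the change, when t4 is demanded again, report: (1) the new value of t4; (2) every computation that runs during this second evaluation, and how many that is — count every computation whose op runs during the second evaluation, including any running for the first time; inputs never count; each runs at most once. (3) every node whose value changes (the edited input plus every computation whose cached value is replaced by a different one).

First demand of the output computes:
  t1 = if0(a2=7 -> else branch a1) = 3
  t2 = sub(7, 3) = 4
  t3 = if0(a1=3 -> else branch a2) = 7
  t4 = sub(4, 7) = -3

After the edit, cleaning proceeds:
  t1: a read changed (a2 7->0) — executes, giving -4.
  t2: a read changed (a2 7->0; t1 3->-4) — executes, giving 4 — identical to its old value.
  t3: a read changed (a2 7->0) — executes, giving 0.
  t4: a read changed (t3 7->0) — executes, giving 4.

Demanding t4 again yields 4.
4 computations run: t1, t2, t3, t4.
The nodes whose values change: a2, t1, t3, t4.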